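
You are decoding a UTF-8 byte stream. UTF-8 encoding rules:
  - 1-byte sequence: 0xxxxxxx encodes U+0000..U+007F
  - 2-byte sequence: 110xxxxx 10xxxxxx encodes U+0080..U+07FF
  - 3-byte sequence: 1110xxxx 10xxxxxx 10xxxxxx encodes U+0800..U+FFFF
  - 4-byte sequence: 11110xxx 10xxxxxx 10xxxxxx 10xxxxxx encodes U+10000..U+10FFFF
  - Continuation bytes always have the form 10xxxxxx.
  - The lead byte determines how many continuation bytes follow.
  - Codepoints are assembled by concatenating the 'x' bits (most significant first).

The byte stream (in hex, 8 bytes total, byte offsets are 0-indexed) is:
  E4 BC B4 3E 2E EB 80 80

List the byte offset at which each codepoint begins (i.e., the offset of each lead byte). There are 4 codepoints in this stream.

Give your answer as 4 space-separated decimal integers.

Answer: 0 3 4 5

Derivation:
Byte[0]=E4: 3-byte lead, need 2 cont bytes. acc=0x4
Byte[1]=BC: continuation. acc=(acc<<6)|0x3C=0x13C
Byte[2]=B4: continuation. acc=(acc<<6)|0x34=0x4F34
Completed: cp=U+4F34 (starts at byte 0)
Byte[3]=3E: 1-byte ASCII. cp=U+003E
Byte[4]=2E: 1-byte ASCII. cp=U+002E
Byte[5]=EB: 3-byte lead, need 2 cont bytes. acc=0xB
Byte[6]=80: continuation. acc=(acc<<6)|0x00=0x2C0
Byte[7]=80: continuation. acc=(acc<<6)|0x00=0xB000
Completed: cp=U+B000 (starts at byte 5)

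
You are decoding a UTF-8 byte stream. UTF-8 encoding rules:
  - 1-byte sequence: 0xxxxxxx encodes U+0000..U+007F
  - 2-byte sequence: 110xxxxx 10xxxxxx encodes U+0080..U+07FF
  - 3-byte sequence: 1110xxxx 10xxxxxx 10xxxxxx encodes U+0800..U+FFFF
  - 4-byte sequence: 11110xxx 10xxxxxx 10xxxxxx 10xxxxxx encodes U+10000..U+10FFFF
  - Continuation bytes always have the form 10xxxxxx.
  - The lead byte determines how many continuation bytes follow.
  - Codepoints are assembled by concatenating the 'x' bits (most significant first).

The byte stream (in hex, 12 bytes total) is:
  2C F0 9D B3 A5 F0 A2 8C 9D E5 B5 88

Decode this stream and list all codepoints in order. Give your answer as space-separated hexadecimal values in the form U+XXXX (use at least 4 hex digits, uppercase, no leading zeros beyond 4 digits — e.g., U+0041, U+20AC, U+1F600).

Answer: U+002C U+1DCE5 U+2231D U+5D48

Derivation:
Byte[0]=2C: 1-byte ASCII. cp=U+002C
Byte[1]=F0: 4-byte lead, need 3 cont bytes. acc=0x0
Byte[2]=9D: continuation. acc=(acc<<6)|0x1D=0x1D
Byte[3]=B3: continuation. acc=(acc<<6)|0x33=0x773
Byte[4]=A5: continuation. acc=(acc<<6)|0x25=0x1DCE5
Completed: cp=U+1DCE5 (starts at byte 1)
Byte[5]=F0: 4-byte lead, need 3 cont bytes. acc=0x0
Byte[6]=A2: continuation. acc=(acc<<6)|0x22=0x22
Byte[7]=8C: continuation. acc=(acc<<6)|0x0C=0x88C
Byte[8]=9D: continuation. acc=(acc<<6)|0x1D=0x2231D
Completed: cp=U+2231D (starts at byte 5)
Byte[9]=E5: 3-byte lead, need 2 cont bytes. acc=0x5
Byte[10]=B5: continuation. acc=(acc<<6)|0x35=0x175
Byte[11]=88: continuation. acc=(acc<<6)|0x08=0x5D48
Completed: cp=U+5D48 (starts at byte 9)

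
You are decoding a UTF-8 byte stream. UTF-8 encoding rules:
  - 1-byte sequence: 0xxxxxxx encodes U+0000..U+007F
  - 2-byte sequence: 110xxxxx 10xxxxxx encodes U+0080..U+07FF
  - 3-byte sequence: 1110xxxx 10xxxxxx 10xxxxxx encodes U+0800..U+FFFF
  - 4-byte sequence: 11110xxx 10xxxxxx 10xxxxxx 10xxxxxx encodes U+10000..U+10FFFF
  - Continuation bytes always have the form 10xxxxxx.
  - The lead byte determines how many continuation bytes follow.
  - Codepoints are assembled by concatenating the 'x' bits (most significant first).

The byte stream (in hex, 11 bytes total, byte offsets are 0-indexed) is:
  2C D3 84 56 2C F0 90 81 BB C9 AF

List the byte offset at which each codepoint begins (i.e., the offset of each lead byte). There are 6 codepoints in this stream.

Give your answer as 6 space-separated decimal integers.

Answer: 0 1 3 4 5 9

Derivation:
Byte[0]=2C: 1-byte ASCII. cp=U+002C
Byte[1]=D3: 2-byte lead, need 1 cont bytes. acc=0x13
Byte[2]=84: continuation. acc=(acc<<6)|0x04=0x4C4
Completed: cp=U+04C4 (starts at byte 1)
Byte[3]=56: 1-byte ASCII. cp=U+0056
Byte[4]=2C: 1-byte ASCII. cp=U+002C
Byte[5]=F0: 4-byte lead, need 3 cont bytes. acc=0x0
Byte[6]=90: continuation. acc=(acc<<6)|0x10=0x10
Byte[7]=81: continuation. acc=(acc<<6)|0x01=0x401
Byte[8]=BB: continuation. acc=(acc<<6)|0x3B=0x1007B
Completed: cp=U+1007B (starts at byte 5)
Byte[9]=C9: 2-byte lead, need 1 cont bytes. acc=0x9
Byte[10]=AF: continuation. acc=(acc<<6)|0x2F=0x26F
Completed: cp=U+026F (starts at byte 9)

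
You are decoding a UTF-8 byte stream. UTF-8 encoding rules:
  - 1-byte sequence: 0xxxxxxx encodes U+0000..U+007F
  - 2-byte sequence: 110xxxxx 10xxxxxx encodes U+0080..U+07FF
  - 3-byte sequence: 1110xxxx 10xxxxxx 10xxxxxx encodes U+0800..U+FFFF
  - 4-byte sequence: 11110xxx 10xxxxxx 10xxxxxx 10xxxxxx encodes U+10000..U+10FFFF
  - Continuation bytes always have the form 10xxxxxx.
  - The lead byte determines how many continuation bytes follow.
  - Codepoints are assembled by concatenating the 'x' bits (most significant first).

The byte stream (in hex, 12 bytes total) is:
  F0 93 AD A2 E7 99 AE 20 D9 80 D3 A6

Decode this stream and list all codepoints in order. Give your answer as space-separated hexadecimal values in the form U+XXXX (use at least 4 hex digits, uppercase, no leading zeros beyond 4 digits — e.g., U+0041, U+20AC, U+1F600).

Answer: U+13B62 U+766E U+0020 U+0640 U+04E6

Derivation:
Byte[0]=F0: 4-byte lead, need 3 cont bytes. acc=0x0
Byte[1]=93: continuation. acc=(acc<<6)|0x13=0x13
Byte[2]=AD: continuation. acc=(acc<<6)|0x2D=0x4ED
Byte[3]=A2: continuation. acc=(acc<<6)|0x22=0x13B62
Completed: cp=U+13B62 (starts at byte 0)
Byte[4]=E7: 3-byte lead, need 2 cont bytes. acc=0x7
Byte[5]=99: continuation. acc=(acc<<6)|0x19=0x1D9
Byte[6]=AE: continuation. acc=(acc<<6)|0x2E=0x766E
Completed: cp=U+766E (starts at byte 4)
Byte[7]=20: 1-byte ASCII. cp=U+0020
Byte[8]=D9: 2-byte lead, need 1 cont bytes. acc=0x19
Byte[9]=80: continuation. acc=(acc<<6)|0x00=0x640
Completed: cp=U+0640 (starts at byte 8)
Byte[10]=D3: 2-byte lead, need 1 cont bytes. acc=0x13
Byte[11]=A6: continuation. acc=(acc<<6)|0x26=0x4E6
Completed: cp=U+04E6 (starts at byte 10)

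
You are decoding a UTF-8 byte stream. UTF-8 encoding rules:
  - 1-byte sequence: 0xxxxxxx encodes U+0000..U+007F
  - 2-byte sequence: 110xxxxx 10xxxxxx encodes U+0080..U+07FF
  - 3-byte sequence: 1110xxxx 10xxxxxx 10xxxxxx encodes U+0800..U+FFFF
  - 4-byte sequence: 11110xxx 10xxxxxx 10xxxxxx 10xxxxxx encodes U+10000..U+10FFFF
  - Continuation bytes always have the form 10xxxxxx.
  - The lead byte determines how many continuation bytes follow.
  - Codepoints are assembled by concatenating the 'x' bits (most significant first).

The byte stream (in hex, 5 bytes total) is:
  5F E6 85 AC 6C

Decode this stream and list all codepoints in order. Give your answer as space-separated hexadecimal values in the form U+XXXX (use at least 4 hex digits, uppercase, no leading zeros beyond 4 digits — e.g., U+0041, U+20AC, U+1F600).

Answer: U+005F U+616C U+006C

Derivation:
Byte[0]=5F: 1-byte ASCII. cp=U+005F
Byte[1]=E6: 3-byte lead, need 2 cont bytes. acc=0x6
Byte[2]=85: continuation. acc=(acc<<6)|0x05=0x185
Byte[3]=AC: continuation. acc=(acc<<6)|0x2C=0x616C
Completed: cp=U+616C (starts at byte 1)
Byte[4]=6C: 1-byte ASCII. cp=U+006C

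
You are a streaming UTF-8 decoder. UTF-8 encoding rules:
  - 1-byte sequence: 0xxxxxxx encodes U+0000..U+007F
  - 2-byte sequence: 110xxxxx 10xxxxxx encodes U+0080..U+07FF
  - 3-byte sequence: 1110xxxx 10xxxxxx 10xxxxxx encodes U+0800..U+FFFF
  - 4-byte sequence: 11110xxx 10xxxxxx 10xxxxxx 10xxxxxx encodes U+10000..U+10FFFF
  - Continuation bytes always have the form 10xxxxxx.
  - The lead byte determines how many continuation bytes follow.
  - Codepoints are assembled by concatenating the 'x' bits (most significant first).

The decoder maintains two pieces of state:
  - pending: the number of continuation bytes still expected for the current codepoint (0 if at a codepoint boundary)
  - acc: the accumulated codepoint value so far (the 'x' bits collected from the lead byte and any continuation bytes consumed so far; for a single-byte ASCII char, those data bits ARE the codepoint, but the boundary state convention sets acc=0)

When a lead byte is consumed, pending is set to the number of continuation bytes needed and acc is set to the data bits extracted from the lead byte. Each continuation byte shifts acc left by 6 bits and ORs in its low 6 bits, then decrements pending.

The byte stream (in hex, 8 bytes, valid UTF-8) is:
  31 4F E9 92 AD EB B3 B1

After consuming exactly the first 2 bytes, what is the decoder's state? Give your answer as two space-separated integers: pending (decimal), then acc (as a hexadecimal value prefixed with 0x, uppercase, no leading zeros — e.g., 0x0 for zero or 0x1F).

Byte[0]=31: 1-byte. pending=0, acc=0x0
Byte[1]=4F: 1-byte. pending=0, acc=0x0

Answer: 0 0x0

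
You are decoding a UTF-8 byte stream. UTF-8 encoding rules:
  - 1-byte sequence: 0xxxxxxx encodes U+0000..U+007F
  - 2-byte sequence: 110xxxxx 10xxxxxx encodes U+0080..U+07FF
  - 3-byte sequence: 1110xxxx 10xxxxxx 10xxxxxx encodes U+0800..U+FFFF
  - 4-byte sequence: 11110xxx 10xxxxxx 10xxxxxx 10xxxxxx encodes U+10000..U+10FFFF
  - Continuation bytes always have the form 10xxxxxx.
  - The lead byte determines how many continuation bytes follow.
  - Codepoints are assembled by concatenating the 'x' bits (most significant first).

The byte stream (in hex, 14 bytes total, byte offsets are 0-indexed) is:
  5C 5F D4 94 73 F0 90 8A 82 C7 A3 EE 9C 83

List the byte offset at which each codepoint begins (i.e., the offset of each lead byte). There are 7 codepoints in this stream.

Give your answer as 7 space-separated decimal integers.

Answer: 0 1 2 4 5 9 11

Derivation:
Byte[0]=5C: 1-byte ASCII. cp=U+005C
Byte[1]=5F: 1-byte ASCII. cp=U+005F
Byte[2]=D4: 2-byte lead, need 1 cont bytes. acc=0x14
Byte[3]=94: continuation. acc=(acc<<6)|0x14=0x514
Completed: cp=U+0514 (starts at byte 2)
Byte[4]=73: 1-byte ASCII. cp=U+0073
Byte[5]=F0: 4-byte lead, need 3 cont bytes. acc=0x0
Byte[6]=90: continuation. acc=(acc<<6)|0x10=0x10
Byte[7]=8A: continuation. acc=(acc<<6)|0x0A=0x40A
Byte[8]=82: continuation. acc=(acc<<6)|0x02=0x10282
Completed: cp=U+10282 (starts at byte 5)
Byte[9]=C7: 2-byte lead, need 1 cont bytes. acc=0x7
Byte[10]=A3: continuation. acc=(acc<<6)|0x23=0x1E3
Completed: cp=U+01E3 (starts at byte 9)
Byte[11]=EE: 3-byte lead, need 2 cont bytes. acc=0xE
Byte[12]=9C: continuation. acc=(acc<<6)|0x1C=0x39C
Byte[13]=83: continuation. acc=(acc<<6)|0x03=0xE703
Completed: cp=U+E703 (starts at byte 11)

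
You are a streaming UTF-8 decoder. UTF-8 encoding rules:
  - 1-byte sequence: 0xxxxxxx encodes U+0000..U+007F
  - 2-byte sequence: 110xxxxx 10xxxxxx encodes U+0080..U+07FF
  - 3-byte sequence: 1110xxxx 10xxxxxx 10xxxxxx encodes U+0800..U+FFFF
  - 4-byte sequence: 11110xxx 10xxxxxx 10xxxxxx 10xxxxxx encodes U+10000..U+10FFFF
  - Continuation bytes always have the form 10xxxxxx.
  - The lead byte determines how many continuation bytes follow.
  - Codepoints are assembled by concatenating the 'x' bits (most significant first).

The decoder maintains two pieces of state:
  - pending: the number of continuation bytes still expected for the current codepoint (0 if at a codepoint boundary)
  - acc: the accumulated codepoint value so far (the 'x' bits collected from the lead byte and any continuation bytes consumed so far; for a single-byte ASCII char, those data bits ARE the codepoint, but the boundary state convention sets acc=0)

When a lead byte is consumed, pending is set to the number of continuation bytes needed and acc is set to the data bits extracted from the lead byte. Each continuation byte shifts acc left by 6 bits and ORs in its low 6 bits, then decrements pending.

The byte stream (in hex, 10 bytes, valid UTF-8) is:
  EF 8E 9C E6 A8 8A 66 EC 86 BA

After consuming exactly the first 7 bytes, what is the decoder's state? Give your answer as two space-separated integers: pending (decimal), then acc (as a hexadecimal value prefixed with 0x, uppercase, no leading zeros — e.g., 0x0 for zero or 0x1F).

Byte[0]=EF: 3-byte lead. pending=2, acc=0xF
Byte[1]=8E: continuation. acc=(acc<<6)|0x0E=0x3CE, pending=1
Byte[2]=9C: continuation. acc=(acc<<6)|0x1C=0xF39C, pending=0
Byte[3]=E6: 3-byte lead. pending=2, acc=0x6
Byte[4]=A8: continuation. acc=(acc<<6)|0x28=0x1A8, pending=1
Byte[5]=8A: continuation. acc=(acc<<6)|0x0A=0x6A0A, pending=0
Byte[6]=66: 1-byte. pending=0, acc=0x0

Answer: 0 0x0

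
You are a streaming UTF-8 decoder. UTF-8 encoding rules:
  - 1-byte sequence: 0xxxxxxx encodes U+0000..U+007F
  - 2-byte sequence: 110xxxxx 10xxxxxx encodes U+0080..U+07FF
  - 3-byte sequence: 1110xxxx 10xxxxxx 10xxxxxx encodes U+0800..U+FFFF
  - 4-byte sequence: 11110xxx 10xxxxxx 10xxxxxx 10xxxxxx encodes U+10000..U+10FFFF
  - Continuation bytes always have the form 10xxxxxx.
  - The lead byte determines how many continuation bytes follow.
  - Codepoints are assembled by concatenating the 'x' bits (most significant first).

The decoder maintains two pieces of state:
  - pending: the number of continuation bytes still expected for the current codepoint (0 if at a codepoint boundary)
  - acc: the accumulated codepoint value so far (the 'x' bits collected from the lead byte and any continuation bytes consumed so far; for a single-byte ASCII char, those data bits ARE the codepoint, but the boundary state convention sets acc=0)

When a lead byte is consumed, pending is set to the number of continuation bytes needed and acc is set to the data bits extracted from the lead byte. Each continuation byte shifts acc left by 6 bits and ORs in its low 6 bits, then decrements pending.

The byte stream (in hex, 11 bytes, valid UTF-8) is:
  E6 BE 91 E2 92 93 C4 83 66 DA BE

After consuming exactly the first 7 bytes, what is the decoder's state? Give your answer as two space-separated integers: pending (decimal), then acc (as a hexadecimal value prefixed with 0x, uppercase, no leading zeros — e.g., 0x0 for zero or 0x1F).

Answer: 1 0x4

Derivation:
Byte[0]=E6: 3-byte lead. pending=2, acc=0x6
Byte[1]=BE: continuation. acc=(acc<<6)|0x3E=0x1BE, pending=1
Byte[2]=91: continuation. acc=(acc<<6)|0x11=0x6F91, pending=0
Byte[3]=E2: 3-byte lead. pending=2, acc=0x2
Byte[4]=92: continuation. acc=(acc<<6)|0x12=0x92, pending=1
Byte[5]=93: continuation. acc=(acc<<6)|0x13=0x2493, pending=0
Byte[6]=C4: 2-byte lead. pending=1, acc=0x4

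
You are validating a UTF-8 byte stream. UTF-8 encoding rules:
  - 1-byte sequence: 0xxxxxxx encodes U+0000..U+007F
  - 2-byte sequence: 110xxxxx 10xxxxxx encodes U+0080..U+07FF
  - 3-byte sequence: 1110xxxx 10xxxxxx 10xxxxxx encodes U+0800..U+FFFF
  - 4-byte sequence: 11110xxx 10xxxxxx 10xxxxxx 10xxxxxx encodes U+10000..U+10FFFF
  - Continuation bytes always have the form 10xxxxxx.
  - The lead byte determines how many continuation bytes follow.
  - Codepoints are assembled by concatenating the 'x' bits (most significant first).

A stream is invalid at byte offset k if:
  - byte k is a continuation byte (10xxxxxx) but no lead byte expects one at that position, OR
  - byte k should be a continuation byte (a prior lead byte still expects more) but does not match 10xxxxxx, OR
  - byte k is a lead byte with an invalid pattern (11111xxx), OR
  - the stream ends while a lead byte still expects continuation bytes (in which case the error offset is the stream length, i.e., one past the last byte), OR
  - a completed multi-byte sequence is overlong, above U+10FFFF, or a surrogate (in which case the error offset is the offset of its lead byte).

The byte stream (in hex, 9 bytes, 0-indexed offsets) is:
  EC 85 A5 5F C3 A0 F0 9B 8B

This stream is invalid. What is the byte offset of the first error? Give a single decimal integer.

Byte[0]=EC: 3-byte lead, need 2 cont bytes. acc=0xC
Byte[1]=85: continuation. acc=(acc<<6)|0x05=0x305
Byte[2]=A5: continuation. acc=(acc<<6)|0x25=0xC165
Completed: cp=U+C165 (starts at byte 0)
Byte[3]=5F: 1-byte ASCII. cp=U+005F
Byte[4]=C3: 2-byte lead, need 1 cont bytes. acc=0x3
Byte[5]=A0: continuation. acc=(acc<<6)|0x20=0xE0
Completed: cp=U+00E0 (starts at byte 4)
Byte[6]=F0: 4-byte lead, need 3 cont bytes. acc=0x0
Byte[7]=9B: continuation. acc=(acc<<6)|0x1B=0x1B
Byte[8]=8B: continuation. acc=(acc<<6)|0x0B=0x6CB
Byte[9]: stream ended, expected continuation. INVALID

Answer: 9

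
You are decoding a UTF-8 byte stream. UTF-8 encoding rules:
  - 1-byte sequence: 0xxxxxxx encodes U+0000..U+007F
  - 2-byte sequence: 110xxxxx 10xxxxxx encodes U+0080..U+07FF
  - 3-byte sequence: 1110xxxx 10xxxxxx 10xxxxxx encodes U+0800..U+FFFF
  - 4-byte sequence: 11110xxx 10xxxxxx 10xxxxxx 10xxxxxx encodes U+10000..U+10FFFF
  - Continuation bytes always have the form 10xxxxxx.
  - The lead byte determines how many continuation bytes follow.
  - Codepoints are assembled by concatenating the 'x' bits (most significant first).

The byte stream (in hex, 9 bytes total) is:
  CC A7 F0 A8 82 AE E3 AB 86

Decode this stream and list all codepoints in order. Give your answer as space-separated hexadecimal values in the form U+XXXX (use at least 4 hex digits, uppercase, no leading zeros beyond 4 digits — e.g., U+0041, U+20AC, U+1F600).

Byte[0]=CC: 2-byte lead, need 1 cont bytes. acc=0xC
Byte[1]=A7: continuation. acc=(acc<<6)|0x27=0x327
Completed: cp=U+0327 (starts at byte 0)
Byte[2]=F0: 4-byte lead, need 3 cont bytes. acc=0x0
Byte[3]=A8: continuation. acc=(acc<<6)|0x28=0x28
Byte[4]=82: continuation. acc=(acc<<6)|0x02=0xA02
Byte[5]=AE: continuation. acc=(acc<<6)|0x2E=0x280AE
Completed: cp=U+280AE (starts at byte 2)
Byte[6]=E3: 3-byte lead, need 2 cont bytes. acc=0x3
Byte[7]=AB: continuation. acc=(acc<<6)|0x2B=0xEB
Byte[8]=86: continuation. acc=(acc<<6)|0x06=0x3AC6
Completed: cp=U+3AC6 (starts at byte 6)

Answer: U+0327 U+280AE U+3AC6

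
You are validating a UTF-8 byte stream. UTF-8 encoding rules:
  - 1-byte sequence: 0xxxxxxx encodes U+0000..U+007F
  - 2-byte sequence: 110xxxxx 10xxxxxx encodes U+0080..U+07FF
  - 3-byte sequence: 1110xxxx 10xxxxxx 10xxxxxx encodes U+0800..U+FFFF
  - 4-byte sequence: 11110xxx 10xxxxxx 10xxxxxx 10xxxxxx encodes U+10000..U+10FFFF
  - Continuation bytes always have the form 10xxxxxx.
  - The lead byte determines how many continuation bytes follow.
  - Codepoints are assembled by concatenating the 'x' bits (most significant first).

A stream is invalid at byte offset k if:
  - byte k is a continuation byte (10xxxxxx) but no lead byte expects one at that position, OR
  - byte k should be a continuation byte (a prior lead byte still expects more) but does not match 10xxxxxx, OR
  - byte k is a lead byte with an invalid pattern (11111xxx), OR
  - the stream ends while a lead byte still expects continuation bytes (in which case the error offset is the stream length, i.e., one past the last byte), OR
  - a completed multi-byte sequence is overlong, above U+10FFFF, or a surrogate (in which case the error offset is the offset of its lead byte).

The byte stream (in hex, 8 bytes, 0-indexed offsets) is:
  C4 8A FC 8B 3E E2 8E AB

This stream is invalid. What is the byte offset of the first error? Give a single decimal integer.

Answer: 2

Derivation:
Byte[0]=C4: 2-byte lead, need 1 cont bytes. acc=0x4
Byte[1]=8A: continuation. acc=(acc<<6)|0x0A=0x10A
Completed: cp=U+010A (starts at byte 0)
Byte[2]=FC: INVALID lead byte (not 0xxx/110x/1110/11110)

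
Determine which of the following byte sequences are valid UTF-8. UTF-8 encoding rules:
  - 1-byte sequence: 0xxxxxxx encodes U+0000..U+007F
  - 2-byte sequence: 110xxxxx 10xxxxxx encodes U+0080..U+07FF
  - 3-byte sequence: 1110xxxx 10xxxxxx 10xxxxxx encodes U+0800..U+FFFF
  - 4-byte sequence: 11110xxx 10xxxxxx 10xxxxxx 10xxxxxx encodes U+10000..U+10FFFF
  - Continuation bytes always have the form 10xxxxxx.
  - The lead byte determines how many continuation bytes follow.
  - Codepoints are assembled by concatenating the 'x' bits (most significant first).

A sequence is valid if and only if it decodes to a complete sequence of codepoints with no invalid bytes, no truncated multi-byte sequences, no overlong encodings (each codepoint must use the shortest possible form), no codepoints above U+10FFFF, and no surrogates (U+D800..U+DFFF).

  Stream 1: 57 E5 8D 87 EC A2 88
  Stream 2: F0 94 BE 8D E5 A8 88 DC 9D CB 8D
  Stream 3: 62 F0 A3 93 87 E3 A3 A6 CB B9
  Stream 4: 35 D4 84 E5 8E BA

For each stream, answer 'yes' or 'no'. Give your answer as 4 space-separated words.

Answer: yes yes yes yes

Derivation:
Stream 1: decodes cleanly. VALID
Stream 2: decodes cleanly. VALID
Stream 3: decodes cleanly. VALID
Stream 4: decodes cleanly. VALID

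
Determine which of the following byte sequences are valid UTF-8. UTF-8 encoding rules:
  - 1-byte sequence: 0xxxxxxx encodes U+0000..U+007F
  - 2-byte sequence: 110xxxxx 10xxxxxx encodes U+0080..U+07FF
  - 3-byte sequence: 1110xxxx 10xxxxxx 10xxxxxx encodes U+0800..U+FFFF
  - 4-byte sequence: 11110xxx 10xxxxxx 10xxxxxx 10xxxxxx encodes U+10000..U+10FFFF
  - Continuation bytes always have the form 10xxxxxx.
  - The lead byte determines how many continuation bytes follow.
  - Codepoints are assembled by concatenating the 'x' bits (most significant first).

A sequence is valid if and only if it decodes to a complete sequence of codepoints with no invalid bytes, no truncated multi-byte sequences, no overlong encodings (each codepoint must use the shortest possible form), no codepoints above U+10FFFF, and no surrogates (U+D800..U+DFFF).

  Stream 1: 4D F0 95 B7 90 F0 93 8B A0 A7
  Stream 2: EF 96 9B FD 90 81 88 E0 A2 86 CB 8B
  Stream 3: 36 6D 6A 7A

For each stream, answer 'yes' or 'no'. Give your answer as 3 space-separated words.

Answer: no no yes

Derivation:
Stream 1: error at byte offset 9. INVALID
Stream 2: error at byte offset 3. INVALID
Stream 3: decodes cleanly. VALID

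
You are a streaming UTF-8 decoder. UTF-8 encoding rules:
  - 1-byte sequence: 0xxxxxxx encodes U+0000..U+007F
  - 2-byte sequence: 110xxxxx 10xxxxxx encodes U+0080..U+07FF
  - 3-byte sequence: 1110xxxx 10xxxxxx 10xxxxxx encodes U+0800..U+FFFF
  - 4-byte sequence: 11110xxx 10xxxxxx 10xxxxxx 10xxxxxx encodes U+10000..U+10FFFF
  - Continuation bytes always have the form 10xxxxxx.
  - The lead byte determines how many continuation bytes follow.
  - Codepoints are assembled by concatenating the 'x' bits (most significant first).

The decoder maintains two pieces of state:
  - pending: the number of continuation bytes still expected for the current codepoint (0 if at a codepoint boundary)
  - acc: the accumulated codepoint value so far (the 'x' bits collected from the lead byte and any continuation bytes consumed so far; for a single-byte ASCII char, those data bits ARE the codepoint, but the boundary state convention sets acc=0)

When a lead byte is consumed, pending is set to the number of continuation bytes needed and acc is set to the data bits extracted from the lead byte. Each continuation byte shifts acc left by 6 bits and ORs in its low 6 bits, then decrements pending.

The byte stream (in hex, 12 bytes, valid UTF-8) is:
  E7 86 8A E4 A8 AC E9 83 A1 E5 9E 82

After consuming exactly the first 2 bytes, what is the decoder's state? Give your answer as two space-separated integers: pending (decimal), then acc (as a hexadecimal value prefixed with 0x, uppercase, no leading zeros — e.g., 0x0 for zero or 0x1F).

Byte[0]=E7: 3-byte lead. pending=2, acc=0x7
Byte[1]=86: continuation. acc=(acc<<6)|0x06=0x1C6, pending=1

Answer: 1 0x1C6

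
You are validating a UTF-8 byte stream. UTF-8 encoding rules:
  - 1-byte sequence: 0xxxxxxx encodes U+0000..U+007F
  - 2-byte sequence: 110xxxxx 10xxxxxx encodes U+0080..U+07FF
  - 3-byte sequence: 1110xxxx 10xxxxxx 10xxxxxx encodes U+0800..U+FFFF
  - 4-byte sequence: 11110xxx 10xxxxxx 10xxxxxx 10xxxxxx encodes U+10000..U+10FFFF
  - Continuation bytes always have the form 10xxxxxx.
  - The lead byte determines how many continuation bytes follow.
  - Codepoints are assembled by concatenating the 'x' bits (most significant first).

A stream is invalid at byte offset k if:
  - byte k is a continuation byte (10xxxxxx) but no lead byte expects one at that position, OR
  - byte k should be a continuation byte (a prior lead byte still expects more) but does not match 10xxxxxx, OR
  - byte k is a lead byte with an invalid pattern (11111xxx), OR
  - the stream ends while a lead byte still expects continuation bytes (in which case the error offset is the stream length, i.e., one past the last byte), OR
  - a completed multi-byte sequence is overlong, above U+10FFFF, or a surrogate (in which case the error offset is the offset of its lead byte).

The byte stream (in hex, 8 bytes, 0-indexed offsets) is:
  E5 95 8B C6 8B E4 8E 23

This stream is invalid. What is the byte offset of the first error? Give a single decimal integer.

Answer: 7

Derivation:
Byte[0]=E5: 3-byte lead, need 2 cont bytes. acc=0x5
Byte[1]=95: continuation. acc=(acc<<6)|0x15=0x155
Byte[2]=8B: continuation. acc=(acc<<6)|0x0B=0x554B
Completed: cp=U+554B (starts at byte 0)
Byte[3]=C6: 2-byte lead, need 1 cont bytes. acc=0x6
Byte[4]=8B: continuation. acc=(acc<<6)|0x0B=0x18B
Completed: cp=U+018B (starts at byte 3)
Byte[5]=E4: 3-byte lead, need 2 cont bytes. acc=0x4
Byte[6]=8E: continuation. acc=(acc<<6)|0x0E=0x10E
Byte[7]=23: expected 10xxxxxx continuation. INVALID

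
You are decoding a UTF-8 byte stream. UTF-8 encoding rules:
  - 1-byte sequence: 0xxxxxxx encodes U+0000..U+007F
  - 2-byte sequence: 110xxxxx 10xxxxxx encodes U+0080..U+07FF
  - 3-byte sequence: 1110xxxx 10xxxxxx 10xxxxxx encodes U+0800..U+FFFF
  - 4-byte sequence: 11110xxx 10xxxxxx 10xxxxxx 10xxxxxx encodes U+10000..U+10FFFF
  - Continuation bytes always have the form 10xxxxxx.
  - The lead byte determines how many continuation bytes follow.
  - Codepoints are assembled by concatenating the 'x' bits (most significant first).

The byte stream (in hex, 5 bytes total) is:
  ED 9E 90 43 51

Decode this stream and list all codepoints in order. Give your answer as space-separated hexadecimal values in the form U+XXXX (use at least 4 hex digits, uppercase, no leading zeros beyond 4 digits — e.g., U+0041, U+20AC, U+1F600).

Byte[0]=ED: 3-byte lead, need 2 cont bytes. acc=0xD
Byte[1]=9E: continuation. acc=(acc<<6)|0x1E=0x35E
Byte[2]=90: continuation. acc=(acc<<6)|0x10=0xD790
Completed: cp=U+D790 (starts at byte 0)
Byte[3]=43: 1-byte ASCII. cp=U+0043
Byte[4]=51: 1-byte ASCII. cp=U+0051

Answer: U+D790 U+0043 U+0051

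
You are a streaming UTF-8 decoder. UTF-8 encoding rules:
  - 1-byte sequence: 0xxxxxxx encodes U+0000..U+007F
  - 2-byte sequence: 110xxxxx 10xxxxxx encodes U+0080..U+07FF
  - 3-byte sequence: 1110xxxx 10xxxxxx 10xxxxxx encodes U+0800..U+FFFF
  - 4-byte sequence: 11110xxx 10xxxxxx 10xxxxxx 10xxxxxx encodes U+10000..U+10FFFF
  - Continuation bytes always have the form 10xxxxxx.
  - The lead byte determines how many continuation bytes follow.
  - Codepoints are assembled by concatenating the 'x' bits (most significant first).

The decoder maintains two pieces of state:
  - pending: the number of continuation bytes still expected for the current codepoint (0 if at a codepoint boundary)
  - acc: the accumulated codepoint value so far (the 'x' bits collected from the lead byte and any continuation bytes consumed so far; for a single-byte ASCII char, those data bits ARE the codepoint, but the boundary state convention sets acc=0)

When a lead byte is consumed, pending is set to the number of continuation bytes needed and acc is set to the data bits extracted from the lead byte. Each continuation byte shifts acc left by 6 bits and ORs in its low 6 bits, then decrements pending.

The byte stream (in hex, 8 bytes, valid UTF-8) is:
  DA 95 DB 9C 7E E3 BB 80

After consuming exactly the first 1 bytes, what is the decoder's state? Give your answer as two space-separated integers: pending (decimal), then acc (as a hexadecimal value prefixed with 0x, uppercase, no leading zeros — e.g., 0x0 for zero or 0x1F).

Answer: 1 0x1A

Derivation:
Byte[0]=DA: 2-byte lead. pending=1, acc=0x1A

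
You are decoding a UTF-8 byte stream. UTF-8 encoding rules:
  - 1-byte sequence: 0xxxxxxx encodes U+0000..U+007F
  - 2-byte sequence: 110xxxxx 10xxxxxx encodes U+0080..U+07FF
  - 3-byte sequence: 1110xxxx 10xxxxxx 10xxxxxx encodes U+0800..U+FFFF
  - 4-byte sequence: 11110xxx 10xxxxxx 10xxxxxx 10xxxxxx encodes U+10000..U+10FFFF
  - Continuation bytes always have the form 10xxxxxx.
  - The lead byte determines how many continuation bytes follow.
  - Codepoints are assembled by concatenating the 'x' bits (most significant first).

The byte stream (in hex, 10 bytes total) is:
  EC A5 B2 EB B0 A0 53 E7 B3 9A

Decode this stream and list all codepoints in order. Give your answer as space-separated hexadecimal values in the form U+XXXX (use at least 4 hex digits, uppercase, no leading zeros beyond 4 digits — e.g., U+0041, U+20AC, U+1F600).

Answer: U+C972 U+BC20 U+0053 U+7CDA

Derivation:
Byte[0]=EC: 3-byte lead, need 2 cont bytes. acc=0xC
Byte[1]=A5: continuation. acc=(acc<<6)|0x25=0x325
Byte[2]=B2: continuation. acc=(acc<<6)|0x32=0xC972
Completed: cp=U+C972 (starts at byte 0)
Byte[3]=EB: 3-byte lead, need 2 cont bytes. acc=0xB
Byte[4]=B0: continuation. acc=(acc<<6)|0x30=0x2F0
Byte[5]=A0: continuation. acc=(acc<<6)|0x20=0xBC20
Completed: cp=U+BC20 (starts at byte 3)
Byte[6]=53: 1-byte ASCII. cp=U+0053
Byte[7]=E7: 3-byte lead, need 2 cont bytes. acc=0x7
Byte[8]=B3: continuation. acc=(acc<<6)|0x33=0x1F3
Byte[9]=9A: continuation. acc=(acc<<6)|0x1A=0x7CDA
Completed: cp=U+7CDA (starts at byte 7)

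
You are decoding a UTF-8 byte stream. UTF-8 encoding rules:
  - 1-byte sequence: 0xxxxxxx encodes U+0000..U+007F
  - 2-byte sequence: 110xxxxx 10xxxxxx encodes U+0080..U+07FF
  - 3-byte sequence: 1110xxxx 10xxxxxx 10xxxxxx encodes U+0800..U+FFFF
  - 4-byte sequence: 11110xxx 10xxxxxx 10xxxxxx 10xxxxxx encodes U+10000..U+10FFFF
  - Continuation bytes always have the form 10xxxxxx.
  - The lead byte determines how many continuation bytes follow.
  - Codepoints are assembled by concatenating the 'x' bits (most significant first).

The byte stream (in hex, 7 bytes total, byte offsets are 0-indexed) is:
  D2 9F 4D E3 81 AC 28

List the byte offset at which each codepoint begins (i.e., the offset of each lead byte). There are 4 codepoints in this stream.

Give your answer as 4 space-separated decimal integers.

Answer: 0 2 3 6

Derivation:
Byte[0]=D2: 2-byte lead, need 1 cont bytes. acc=0x12
Byte[1]=9F: continuation. acc=(acc<<6)|0x1F=0x49F
Completed: cp=U+049F (starts at byte 0)
Byte[2]=4D: 1-byte ASCII. cp=U+004D
Byte[3]=E3: 3-byte lead, need 2 cont bytes. acc=0x3
Byte[4]=81: continuation. acc=(acc<<6)|0x01=0xC1
Byte[5]=AC: continuation. acc=(acc<<6)|0x2C=0x306C
Completed: cp=U+306C (starts at byte 3)
Byte[6]=28: 1-byte ASCII. cp=U+0028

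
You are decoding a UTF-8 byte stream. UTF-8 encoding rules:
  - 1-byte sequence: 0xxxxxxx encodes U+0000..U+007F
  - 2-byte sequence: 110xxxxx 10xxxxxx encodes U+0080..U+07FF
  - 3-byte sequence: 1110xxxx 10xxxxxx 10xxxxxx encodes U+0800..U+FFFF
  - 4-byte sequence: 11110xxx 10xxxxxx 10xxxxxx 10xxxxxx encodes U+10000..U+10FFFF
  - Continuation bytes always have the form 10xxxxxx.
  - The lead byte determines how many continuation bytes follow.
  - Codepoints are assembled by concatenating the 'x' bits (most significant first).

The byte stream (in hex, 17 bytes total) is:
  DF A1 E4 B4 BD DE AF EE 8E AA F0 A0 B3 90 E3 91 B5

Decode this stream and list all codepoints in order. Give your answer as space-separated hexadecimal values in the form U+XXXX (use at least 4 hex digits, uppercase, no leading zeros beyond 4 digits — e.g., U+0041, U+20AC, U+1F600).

Answer: U+07E1 U+4D3D U+07AF U+E3AA U+20CD0 U+3475

Derivation:
Byte[0]=DF: 2-byte lead, need 1 cont bytes. acc=0x1F
Byte[1]=A1: continuation. acc=(acc<<6)|0x21=0x7E1
Completed: cp=U+07E1 (starts at byte 0)
Byte[2]=E4: 3-byte lead, need 2 cont bytes. acc=0x4
Byte[3]=B4: continuation. acc=(acc<<6)|0x34=0x134
Byte[4]=BD: continuation. acc=(acc<<6)|0x3D=0x4D3D
Completed: cp=U+4D3D (starts at byte 2)
Byte[5]=DE: 2-byte lead, need 1 cont bytes. acc=0x1E
Byte[6]=AF: continuation. acc=(acc<<6)|0x2F=0x7AF
Completed: cp=U+07AF (starts at byte 5)
Byte[7]=EE: 3-byte lead, need 2 cont bytes. acc=0xE
Byte[8]=8E: continuation. acc=(acc<<6)|0x0E=0x38E
Byte[9]=AA: continuation. acc=(acc<<6)|0x2A=0xE3AA
Completed: cp=U+E3AA (starts at byte 7)
Byte[10]=F0: 4-byte lead, need 3 cont bytes. acc=0x0
Byte[11]=A0: continuation. acc=(acc<<6)|0x20=0x20
Byte[12]=B3: continuation. acc=(acc<<6)|0x33=0x833
Byte[13]=90: continuation. acc=(acc<<6)|0x10=0x20CD0
Completed: cp=U+20CD0 (starts at byte 10)
Byte[14]=E3: 3-byte lead, need 2 cont bytes. acc=0x3
Byte[15]=91: continuation. acc=(acc<<6)|0x11=0xD1
Byte[16]=B5: continuation. acc=(acc<<6)|0x35=0x3475
Completed: cp=U+3475 (starts at byte 14)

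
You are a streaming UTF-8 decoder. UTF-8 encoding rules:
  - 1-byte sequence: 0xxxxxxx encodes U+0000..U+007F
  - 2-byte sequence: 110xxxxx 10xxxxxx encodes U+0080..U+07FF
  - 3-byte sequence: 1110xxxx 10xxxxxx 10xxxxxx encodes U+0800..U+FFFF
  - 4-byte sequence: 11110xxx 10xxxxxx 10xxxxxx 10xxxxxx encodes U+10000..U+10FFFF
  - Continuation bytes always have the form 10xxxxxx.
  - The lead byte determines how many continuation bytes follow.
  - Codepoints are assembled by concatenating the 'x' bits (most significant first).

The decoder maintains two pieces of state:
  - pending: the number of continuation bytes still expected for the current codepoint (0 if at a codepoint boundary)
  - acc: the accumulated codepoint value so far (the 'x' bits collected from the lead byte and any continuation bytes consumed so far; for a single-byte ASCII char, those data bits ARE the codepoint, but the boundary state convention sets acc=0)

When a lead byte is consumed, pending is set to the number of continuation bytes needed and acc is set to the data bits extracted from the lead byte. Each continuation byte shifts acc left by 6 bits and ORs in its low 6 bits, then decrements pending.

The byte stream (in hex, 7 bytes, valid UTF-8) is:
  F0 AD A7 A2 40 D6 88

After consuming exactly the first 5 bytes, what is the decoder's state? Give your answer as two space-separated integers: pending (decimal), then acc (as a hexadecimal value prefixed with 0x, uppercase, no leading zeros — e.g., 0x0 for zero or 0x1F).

Answer: 0 0x0

Derivation:
Byte[0]=F0: 4-byte lead. pending=3, acc=0x0
Byte[1]=AD: continuation. acc=(acc<<6)|0x2D=0x2D, pending=2
Byte[2]=A7: continuation. acc=(acc<<6)|0x27=0xB67, pending=1
Byte[3]=A2: continuation. acc=(acc<<6)|0x22=0x2D9E2, pending=0
Byte[4]=40: 1-byte. pending=0, acc=0x0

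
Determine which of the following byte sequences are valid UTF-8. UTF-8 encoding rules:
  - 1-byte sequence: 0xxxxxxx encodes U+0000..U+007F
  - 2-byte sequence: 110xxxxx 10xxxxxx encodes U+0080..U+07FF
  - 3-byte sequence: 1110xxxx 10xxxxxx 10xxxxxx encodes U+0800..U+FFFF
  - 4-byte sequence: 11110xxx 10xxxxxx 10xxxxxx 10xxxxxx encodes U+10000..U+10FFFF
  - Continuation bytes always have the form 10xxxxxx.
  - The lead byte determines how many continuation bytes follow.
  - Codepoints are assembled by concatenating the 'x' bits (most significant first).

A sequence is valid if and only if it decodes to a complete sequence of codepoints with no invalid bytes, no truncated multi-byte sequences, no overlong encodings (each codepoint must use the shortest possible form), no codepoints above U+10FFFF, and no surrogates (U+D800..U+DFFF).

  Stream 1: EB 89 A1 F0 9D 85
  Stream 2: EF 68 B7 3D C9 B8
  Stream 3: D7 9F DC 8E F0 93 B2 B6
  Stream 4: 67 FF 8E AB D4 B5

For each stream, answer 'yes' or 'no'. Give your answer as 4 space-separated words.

Answer: no no yes no

Derivation:
Stream 1: error at byte offset 6. INVALID
Stream 2: error at byte offset 1. INVALID
Stream 3: decodes cleanly. VALID
Stream 4: error at byte offset 1. INVALID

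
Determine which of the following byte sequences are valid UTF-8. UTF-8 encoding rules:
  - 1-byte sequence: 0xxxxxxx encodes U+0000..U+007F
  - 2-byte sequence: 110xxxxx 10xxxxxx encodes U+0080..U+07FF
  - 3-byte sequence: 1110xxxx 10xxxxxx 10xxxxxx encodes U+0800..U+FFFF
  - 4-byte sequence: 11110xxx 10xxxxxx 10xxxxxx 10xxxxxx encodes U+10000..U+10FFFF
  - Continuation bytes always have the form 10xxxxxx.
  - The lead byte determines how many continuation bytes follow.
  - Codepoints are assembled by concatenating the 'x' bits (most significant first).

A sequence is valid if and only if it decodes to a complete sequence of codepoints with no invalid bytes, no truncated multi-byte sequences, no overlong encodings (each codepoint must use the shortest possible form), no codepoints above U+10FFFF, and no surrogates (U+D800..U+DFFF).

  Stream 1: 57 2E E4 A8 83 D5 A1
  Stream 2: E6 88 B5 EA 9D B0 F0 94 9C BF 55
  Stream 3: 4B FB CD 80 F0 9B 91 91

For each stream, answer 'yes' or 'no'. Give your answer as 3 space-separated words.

Stream 1: decodes cleanly. VALID
Stream 2: decodes cleanly. VALID
Stream 3: error at byte offset 1. INVALID

Answer: yes yes no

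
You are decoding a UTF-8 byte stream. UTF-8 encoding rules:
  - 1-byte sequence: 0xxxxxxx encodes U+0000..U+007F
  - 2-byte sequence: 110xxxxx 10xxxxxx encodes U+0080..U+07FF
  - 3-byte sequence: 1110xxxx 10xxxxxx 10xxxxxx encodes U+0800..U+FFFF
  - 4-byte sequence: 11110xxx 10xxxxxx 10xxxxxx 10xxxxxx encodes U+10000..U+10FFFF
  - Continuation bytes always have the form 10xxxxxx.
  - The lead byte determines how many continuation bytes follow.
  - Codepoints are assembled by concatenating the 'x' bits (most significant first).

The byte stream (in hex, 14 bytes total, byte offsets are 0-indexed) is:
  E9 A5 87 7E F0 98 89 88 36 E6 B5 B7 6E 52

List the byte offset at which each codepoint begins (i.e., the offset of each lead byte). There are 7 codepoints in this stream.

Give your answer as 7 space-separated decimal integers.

Answer: 0 3 4 8 9 12 13

Derivation:
Byte[0]=E9: 3-byte lead, need 2 cont bytes. acc=0x9
Byte[1]=A5: continuation. acc=(acc<<6)|0x25=0x265
Byte[2]=87: continuation. acc=(acc<<6)|0x07=0x9947
Completed: cp=U+9947 (starts at byte 0)
Byte[3]=7E: 1-byte ASCII. cp=U+007E
Byte[4]=F0: 4-byte lead, need 3 cont bytes. acc=0x0
Byte[5]=98: continuation. acc=(acc<<6)|0x18=0x18
Byte[6]=89: continuation. acc=(acc<<6)|0x09=0x609
Byte[7]=88: continuation. acc=(acc<<6)|0x08=0x18248
Completed: cp=U+18248 (starts at byte 4)
Byte[8]=36: 1-byte ASCII. cp=U+0036
Byte[9]=E6: 3-byte lead, need 2 cont bytes. acc=0x6
Byte[10]=B5: continuation. acc=(acc<<6)|0x35=0x1B5
Byte[11]=B7: continuation. acc=(acc<<6)|0x37=0x6D77
Completed: cp=U+6D77 (starts at byte 9)
Byte[12]=6E: 1-byte ASCII. cp=U+006E
Byte[13]=52: 1-byte ASCII. cp=U+0052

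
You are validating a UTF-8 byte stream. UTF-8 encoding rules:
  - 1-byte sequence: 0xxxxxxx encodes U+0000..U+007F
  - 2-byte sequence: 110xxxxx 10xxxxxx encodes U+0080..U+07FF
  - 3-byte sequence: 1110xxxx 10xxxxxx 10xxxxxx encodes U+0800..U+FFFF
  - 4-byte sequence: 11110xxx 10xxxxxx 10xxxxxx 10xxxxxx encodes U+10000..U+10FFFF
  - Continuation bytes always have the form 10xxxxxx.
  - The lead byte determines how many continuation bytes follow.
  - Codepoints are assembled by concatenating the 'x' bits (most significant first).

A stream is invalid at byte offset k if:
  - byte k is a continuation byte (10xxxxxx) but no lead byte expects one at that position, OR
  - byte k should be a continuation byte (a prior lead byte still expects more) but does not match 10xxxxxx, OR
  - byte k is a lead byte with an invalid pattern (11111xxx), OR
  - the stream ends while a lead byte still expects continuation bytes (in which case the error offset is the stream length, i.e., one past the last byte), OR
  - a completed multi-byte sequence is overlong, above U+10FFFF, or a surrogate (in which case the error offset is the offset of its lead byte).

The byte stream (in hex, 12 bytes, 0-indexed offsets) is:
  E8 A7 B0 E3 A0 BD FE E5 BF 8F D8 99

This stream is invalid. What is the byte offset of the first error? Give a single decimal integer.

Answer: 6

Derivation:
Byte[0]=E8: 3-byte lead, need 2 cont bytes. acc=0x8
Byte[1]=A7: continuation. acc=(acc<<6)|0x27=0x227
Byte[2]=B0: continuation. acc=(acc<<6)|0x30=0x89F0
Completed: cp=U+89F0 (starts at byte 0)
Byte[3]=E3: 3-byte lead, need 2 cont bytes. acc=0x3
Byte[4]=A0: continuation. acc=(acc<<6)|0x20=0xE0
Byte[5]=BD: continuation. acc=(acc<<6)|0x3D=0x383D
Completed: cp=U+383D (starts at byte 3)
Byte[6]=FE: INVALID lead byte (not 0xxx/110x/1110/11110)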